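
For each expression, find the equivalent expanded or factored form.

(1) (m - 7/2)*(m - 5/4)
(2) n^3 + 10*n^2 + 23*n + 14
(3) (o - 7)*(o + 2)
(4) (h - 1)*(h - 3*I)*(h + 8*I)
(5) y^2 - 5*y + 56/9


(1) = m^2 - 19*m/4 + 35/8
(2) = (n + 1)*(n + 2)*(n + 7)
(3) = o^2 - 5*o - 14
(4) = h^3 - h^2 + 5*I*h^2 + 24*h - 5*I*h - 24
(5) = (y - 8/3)*(y - 7/3)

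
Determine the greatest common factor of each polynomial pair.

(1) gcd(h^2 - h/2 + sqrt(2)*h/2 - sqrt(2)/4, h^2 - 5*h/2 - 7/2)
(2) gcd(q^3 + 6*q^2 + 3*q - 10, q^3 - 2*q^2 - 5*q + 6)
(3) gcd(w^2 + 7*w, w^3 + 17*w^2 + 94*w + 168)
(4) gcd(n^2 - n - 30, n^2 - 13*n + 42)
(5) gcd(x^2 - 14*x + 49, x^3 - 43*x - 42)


(1) = 1
(2) = q^2 + q - 2
(3) = w + 7
(4) = gcd((n - 6)*(n + 5), (n - 7)*(n - 6)) = n - 6
(5) = x - 7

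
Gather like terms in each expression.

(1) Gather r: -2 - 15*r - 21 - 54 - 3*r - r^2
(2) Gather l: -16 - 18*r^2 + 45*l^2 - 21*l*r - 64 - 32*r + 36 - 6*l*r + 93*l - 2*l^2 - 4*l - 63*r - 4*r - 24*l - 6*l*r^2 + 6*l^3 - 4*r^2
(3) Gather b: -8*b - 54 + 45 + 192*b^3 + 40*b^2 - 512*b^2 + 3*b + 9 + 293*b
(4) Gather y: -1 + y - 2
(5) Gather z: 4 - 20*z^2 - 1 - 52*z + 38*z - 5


(1) = -r^2 - 18*r - 77
(2) = 6*l^3 + 43*l^2 + l*(-6*r^2 - 27*r + 65) - 22*r^2 - 99*r - 44
(3) = 192*b^3 - 472*b^2 + 288*b
(4) = y - 3
(5) = -20*z^2 - 14*z - 2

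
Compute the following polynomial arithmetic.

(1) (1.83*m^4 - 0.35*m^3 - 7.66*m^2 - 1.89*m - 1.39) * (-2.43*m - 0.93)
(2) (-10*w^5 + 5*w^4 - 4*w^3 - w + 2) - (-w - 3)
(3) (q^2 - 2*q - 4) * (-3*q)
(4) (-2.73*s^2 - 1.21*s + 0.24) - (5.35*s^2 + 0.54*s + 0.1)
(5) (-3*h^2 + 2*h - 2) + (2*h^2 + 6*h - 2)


(1) = -4.4469*m^5 - 0.8514*m^4 + 18.9393*m^3 + 11.7165*m^2 + 5.1354*m + 1.2927
(2) = -10*w^5 + 5*w^4 - 4*w^3 + 5
(3) = -3*q^3 + 6*q^2 + 12*q
(4) = -8.08*s^2 - 1.75*s + 0.14
(5) = -h^2 + 8*h - 4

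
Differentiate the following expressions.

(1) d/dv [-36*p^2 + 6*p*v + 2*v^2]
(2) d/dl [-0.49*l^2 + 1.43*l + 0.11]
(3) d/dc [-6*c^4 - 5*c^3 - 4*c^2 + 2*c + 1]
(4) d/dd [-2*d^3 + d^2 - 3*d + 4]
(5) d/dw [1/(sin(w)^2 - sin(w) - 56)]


(1) = 6*p + 4*v
(2) = 1.43 - 0.98*l
(3) = -24*c^3 - 15*c^2 - 8*c + 2
(4) = -6*d^2 + 2*d - 3
(5) = (1 - 2*sin(w))*cos(w)/(sin(w) + cos(w)^2 + 55)^2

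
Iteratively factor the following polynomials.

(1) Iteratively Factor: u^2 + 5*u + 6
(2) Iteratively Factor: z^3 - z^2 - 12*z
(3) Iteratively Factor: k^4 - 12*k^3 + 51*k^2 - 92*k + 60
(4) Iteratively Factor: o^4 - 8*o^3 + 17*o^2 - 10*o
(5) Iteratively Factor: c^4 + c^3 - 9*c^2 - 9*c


(1) = (u + 2)*(u + 3)
(2) = (z + 3)*(z^2 - 4*z) = z*(z + 3)*(z - 4)
(3) = (k - 2)*(k^3 - 10*k^2 + 31*k - 30) = (k - 3)*(k - 2)*(k^2 - 7*k + 10) = (k - 5)*(k - 3)*(k - 2)*(k - 2)
(4) = (o - 1)*(o^3 - 7*o^2 + 10*o) = (o - 5)*(o - 1)*(o^2 - 2*o) = o*(o - 5)*(o - 1)*(o - 2)
(5) = (c + 1)*(c^3 - 9*c) = (c + 1)*(c + 3)*(c^2 - 3*c) = c*(c + 1)*(c + 3)*(c - 3)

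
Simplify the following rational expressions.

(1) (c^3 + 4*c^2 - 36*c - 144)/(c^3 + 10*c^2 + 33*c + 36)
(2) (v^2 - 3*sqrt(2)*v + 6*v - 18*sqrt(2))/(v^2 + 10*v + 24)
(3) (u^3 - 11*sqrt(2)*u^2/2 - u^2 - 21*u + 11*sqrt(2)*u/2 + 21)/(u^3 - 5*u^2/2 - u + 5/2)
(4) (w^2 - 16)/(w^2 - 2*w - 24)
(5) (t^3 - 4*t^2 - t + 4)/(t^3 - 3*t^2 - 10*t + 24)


(1) = (c^2 - 36)/(c^2 + 6*c + 9)
(2) = (v - 3*sqrt(2))/(v + 4)
(3) = (4*u^2 - 22*sqrt(2)*u - 84)/(4*u^2 - 6*u - 10)
(4) = (w - 4)/(w - 6)
(5) = (t^2 - 1)/(t^2 + t - 6)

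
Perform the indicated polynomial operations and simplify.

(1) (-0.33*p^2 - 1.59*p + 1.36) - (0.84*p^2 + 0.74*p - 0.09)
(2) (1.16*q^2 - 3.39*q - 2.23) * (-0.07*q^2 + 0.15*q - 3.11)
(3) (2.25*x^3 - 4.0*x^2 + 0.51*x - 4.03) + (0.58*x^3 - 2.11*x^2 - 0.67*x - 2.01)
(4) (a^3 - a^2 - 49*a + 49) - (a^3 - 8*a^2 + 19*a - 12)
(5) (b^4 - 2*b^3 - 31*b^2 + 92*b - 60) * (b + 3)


(1) = -1.17*p^2 - 2.33*p + 1.45
(2) = -0.0812*q^4 + 0.4113*q^3 - 3.96*q^2 + 10.2084*q + 6.9353
(3) = 2.83*x^3 - 6.11*x^2 - 0.16*x - 6.04
(4) = 7*a^2 - 68*a + 61
(5) = b^5 + b^4 - 37*b^3 - b^2 + 216*b - 180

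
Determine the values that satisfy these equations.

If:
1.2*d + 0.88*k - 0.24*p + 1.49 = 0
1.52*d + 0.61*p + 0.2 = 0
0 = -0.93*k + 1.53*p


Then:
d = 0.60
k = -3.02
p = -1.83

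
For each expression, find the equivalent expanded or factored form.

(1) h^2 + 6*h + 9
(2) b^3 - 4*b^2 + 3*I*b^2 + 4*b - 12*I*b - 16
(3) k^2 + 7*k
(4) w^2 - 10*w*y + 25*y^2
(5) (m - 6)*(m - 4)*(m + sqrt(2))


(1) = (h + 3)^2
(2) = (b - 4)*(b - I)*(b + 4*I)
(3) = k*(k + 7)
(4) = (w - 5*y)^2
(5) = m^3 - 10*m^2 + sqrt(2)*m^2 - 10*sqrt(2)*m + 24*m + 24*sqrt(2)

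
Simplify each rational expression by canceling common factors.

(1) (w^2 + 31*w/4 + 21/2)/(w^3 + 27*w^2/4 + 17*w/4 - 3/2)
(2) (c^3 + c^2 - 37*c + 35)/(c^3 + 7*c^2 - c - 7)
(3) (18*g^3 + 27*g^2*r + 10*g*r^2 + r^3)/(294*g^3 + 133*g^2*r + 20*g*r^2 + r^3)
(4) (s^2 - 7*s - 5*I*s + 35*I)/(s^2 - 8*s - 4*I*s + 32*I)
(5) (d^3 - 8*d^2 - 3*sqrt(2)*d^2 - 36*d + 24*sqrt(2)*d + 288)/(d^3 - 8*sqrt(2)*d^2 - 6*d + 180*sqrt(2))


(1) = (4*w + 7)/(4*w^2 + 3*w - 1)
(2) = (c - 5)/(c + 1)
(3) = (3*g^2 + 4*g*r + r^2)/(49*g^2 + 14*g*r + r^2)
(4) = (s^2 + s*(-7 - 5*I) + 35*I)/(s^2 + s*(-8 - 4*I) + 32*I)
(5) = (d - 8)/(d - 5*sqrt(2))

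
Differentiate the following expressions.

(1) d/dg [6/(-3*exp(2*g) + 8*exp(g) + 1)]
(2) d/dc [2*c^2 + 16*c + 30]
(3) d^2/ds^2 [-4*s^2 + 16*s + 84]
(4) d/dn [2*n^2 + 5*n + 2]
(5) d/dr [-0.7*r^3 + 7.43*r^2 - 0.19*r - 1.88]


(1) = (36*exp(g) - 48)*exp(g)/(-3*exp(2*g) + 8*exp(g) + 1)^2
(2) = 4*c + 16
(3) = -8
(4) = 4*n + 5
(5) = -2.1*r^2 + 14.86*r - 0.19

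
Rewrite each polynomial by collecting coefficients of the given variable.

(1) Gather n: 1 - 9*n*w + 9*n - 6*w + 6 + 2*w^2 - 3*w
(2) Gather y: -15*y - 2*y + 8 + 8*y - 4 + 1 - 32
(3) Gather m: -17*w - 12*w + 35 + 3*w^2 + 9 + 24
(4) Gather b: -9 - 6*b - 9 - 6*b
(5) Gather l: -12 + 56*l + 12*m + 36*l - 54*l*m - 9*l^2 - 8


(1) = n*(9 - 9*w) + 2*w^2 - 9*w + 7
(2) = -9*y - 27
(3) = 3*w^2 - 29*w + 68
(4) = -12*b - 18
(5) = -9*l^2 + l*(92 - 54*m) + 12*m - 20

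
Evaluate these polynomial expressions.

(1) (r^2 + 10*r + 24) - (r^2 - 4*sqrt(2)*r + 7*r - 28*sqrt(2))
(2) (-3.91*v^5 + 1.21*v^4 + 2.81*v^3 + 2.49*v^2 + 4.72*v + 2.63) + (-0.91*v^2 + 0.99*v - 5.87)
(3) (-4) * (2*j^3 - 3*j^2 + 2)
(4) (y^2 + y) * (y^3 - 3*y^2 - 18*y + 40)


(1) = 3*r + 4*sqrt(2)*r + 24 + 28*sqrt(2)
(2) = -3.91*v^5 + 1.21*v^4 + 2.81*v^3 + 1.58*v^2 + 5.71*v - 3.24
(3) = -8*j^3 + 12*j^2 - 8
(4) = y^5 - 2*y^4 - 21*y^3 + 22*y^2 + 40*y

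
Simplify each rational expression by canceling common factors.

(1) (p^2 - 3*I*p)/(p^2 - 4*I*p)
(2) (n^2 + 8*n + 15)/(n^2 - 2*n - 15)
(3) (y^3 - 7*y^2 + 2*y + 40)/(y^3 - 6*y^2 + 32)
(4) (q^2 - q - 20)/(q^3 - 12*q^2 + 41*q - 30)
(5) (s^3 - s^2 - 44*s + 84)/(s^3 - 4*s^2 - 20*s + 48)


(1) = (p - 3*I)/(p - 4*I)
(2) = (n + 5)/(n - 5)
(3) = (y - 5)/(y - 4)
(4) = (q + 4)/(q^2 - 7*q + 6)
(5) = (s + 7)/(s + 4)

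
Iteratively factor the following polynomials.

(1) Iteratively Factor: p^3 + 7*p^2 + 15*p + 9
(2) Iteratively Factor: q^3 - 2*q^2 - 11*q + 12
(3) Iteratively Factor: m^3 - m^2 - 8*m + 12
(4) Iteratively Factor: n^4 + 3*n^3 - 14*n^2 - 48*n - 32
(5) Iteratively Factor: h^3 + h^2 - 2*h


(1) = (p + 1)*(p^2 + 6*p + 9) = (p + 1)*(p + 3)*(p + 3)
(2) = (q - 1)*(q^2 - q - 12) = (q - 4)*(q - 1)*(q + 3)
(3) = (m - 2)*(m^2 + m - 6) = (m - 2)^2*(m + 3)
(4) = (n + 1)*(n^3 + 2*n^2 - 16*n - 32) = (n + 1)*(n + 4)*(n^2 - 2*n - 8) = (n + 1)*(n + 2)*(n + 4)*(n - 4)
(5) = (h)*(h^2 + h - 2) = h*(h - 1)*(h + 2)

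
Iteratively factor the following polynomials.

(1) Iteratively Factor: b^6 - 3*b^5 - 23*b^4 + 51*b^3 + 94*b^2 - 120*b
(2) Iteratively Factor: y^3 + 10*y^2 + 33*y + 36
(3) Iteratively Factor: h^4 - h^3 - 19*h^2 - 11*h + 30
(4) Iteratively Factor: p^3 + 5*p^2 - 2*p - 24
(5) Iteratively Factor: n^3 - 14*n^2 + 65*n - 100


(1) = (b - 3)*(b^5 - 23*b^3 - 18*b^2 + 40*b) = (b - 3)*(b + 4)*(b^4 - 4*b^3 - 7*b^2 + 10*b) = b*(b - 3)*(b + 4)*(b^3 - 4*b^2 - 7*b + 10) = b*(b - 3)*(b + 2)*(b + 4)*(b^2 - 6*b + 5) = b*(b - 5)*(b - 3)*(b + 2)*(b + 4)*(b - 1)
(2) = (y + 3)*(y^2 + 7*y + 12) = (y + 3)*(y + 4)*(y + 3)
(3) = (h + 2)*(h^3 - 3*h^2 - 13*h + 15) = (h - 5)*(h + 2)*(h^2 + 2*h - 3) = (h - 5)*(h + 2)*(h + 3)*(h - 1)
(4) = (p + 4)*(p^2 + p - 6) = (p + 3)*(p + 4)*(p - 2)
(5) = (n - 5)*(n^2 - 9*n + 20) = (n - 5)*(n - 4)*(n - 5)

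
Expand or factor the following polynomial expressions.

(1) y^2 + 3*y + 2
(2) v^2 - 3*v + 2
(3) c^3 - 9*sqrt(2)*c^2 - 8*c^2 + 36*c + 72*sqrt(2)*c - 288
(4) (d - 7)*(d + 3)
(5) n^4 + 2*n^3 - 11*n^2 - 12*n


(1) = (y + 1)*(y + 2)
(2) = (v - 2)*(v - 1)
(3) = (c - 8)*(c - 6*sqrt(2))*(c - 3*sqrt(2))
(4) = d^2 - 4*d - 21
(5) = n*(n - 3)*(n + 1)*(n + 4)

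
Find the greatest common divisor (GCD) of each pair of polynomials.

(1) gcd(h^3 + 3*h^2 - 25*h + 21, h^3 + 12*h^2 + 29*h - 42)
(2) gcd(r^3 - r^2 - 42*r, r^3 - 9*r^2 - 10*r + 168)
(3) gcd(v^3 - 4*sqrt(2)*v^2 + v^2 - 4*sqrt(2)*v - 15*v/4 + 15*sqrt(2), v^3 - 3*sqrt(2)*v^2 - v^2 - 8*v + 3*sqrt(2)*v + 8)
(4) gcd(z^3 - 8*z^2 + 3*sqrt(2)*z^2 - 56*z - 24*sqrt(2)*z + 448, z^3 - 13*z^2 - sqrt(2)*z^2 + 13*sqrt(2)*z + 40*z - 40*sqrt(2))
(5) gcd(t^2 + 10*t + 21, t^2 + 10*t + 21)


(1) = gcd((h - 3)*(h - 1)*(h + 7), (h - 1)*(h + 6)*(h + 7)) = h^2 + 6*h - 7
(2) = r - 7
(3) = gcd((v - 3/2)*(v + 5/2)*(v - 4*sqrt(2)), (v - 1)*(v - 4*sqrt(2))*(v + sqrt(2))) = v - 4*sqrt(2)
(4) = gcd((z - 8)*(z - 4*sqrt(2))*(z + 7*sqrt(2)), (z - 8)*(z - 5)*(z - sqrt(2))) = z - 8
(5) = gcd((t + 3)*(t + 7), (t + 3)*(t + 7)) = t^2 + 10*t + 21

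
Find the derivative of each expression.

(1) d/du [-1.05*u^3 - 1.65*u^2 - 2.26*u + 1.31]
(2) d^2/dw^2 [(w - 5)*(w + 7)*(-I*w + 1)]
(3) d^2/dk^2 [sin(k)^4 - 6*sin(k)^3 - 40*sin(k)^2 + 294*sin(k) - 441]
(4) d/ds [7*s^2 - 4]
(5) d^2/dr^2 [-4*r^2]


(1) = -3.15*u^2 - 3.3*u - 2.26
(2) = -6*I*w + 2 - 4*I
(3) = -16*sin(k)^4 + 54*sin(k)^3 + 172*sin(k)^2 - 330*sin(k) - 80
(4) = 14*s
(5) = -8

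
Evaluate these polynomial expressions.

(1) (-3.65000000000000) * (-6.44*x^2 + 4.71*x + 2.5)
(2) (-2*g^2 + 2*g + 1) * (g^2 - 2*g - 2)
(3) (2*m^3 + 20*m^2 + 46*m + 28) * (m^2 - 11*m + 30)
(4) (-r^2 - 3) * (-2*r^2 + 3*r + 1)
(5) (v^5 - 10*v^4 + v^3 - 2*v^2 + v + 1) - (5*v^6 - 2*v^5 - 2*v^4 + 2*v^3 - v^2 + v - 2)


(1) = 23.506*x^2 - 17.1915*x - 9.125
(2) = -2*g^4 + 6*g^3 + g^2 - 6*g - 2
(3) = 2*m^5 - 2*m^4 - 114*m^3 + 122*m^2 + 1072*m + 840
(4) = 2*r^4 - 3*r^3 + 5*r^2 - 9*r - 3
(5) = -5*v^6 + 3*v^5 - 8*v^4 - v^3 - v^2 + 3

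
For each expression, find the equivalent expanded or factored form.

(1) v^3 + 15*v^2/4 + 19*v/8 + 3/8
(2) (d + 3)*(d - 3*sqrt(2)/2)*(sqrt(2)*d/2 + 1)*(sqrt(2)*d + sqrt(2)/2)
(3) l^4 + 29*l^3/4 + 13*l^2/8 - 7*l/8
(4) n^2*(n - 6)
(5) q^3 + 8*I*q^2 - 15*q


(1) = (v + 1/4)*(v + 1/2)*(v + 3)
(2) = d^4 - sqrt(2)*d^3/2 + 7*d^3/2 - 7*sqrt(2)*d^2/4 - 3*d^2/2 - 21*d/2 - 3*sqrt(2)*d/4 - 9/2
(3) = l*(l - 1/4)*(l + 1/2)*(l + 7)
(4) = n^3 - 6*n^2
(5) = q*(q + 3*I)*(q + 5*I)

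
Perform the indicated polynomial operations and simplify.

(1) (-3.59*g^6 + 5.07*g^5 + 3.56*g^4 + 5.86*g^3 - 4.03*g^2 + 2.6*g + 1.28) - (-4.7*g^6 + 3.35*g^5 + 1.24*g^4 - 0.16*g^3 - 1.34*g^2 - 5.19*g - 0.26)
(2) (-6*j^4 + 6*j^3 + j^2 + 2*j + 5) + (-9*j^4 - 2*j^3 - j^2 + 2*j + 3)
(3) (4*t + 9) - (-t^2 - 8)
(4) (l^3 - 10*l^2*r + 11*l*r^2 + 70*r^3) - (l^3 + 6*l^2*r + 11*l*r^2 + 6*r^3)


(1) = 1.11*g^6 + 1.72*g^5 + 2.32*g^4 + 6.02*g^3 - 2.69*g^2 + 7.79*g + 1.54
(2) = -15*j^4 + 4*j^3 + 4*j + 8
(3) = t^2 + 4*t + 17
(4) = -16*l^2*r + 64*r^3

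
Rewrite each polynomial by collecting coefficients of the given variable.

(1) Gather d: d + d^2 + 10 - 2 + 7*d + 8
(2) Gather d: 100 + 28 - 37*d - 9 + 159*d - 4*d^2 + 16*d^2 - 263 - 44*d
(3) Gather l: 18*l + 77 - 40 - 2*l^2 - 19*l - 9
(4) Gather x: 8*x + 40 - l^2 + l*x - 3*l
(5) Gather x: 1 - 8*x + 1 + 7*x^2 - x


(1) = d^2 + 8*d + 16
(2) = 12*d^2 + 78*d - 144
(3) = -2*l^2 - l + 28
(4) = -l^2 - 3*l + x*(l + 8) + 40
(5) = 7*x^2 - 9*x + 2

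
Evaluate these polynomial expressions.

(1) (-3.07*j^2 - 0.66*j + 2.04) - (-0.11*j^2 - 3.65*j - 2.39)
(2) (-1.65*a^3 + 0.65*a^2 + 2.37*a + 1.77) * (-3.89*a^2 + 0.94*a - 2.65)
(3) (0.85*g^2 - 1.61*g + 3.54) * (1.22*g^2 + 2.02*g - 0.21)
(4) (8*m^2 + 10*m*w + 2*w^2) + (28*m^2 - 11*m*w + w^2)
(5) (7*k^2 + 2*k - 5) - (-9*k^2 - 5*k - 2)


(1) = -2.96*j^2 + 2.99*j + 4.43
(2) = 6.4185*a^5 - 4.0795*a^4 - 4.2358*a^3 - 6.38*a^2 - 4.6167*a - 4.6905
(3) = 1.037*g^4 - 0.2472*g^3 + 0.8881*g^2 + 7.4889*g - 0.7434
(4) = 36*m^2 - m*w + 3*w^2
(5) = 16*k^2 + 7*k - 3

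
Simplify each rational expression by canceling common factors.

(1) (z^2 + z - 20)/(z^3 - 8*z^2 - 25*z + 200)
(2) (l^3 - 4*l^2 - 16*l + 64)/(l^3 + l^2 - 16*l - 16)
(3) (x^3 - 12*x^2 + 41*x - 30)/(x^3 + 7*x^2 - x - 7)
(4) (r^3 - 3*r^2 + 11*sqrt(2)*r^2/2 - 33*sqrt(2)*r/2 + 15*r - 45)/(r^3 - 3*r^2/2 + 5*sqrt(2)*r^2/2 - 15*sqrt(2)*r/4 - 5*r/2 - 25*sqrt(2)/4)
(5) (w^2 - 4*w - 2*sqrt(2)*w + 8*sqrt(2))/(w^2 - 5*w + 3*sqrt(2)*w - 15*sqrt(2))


(1) = (z - 4)/(z^2 - 13*z + 40)
(2) = (l - 4)/(l + 1)
(3) = (x^2 - 11*x + 30)/(x^2 + 8*x + 7)
(4) = (8*r^2 + r*(-24 + 24*sqrt(2)) - 72*sqrt(2))/(8*r^2 - 12*r - 20)
(5) = (w^2 + w*(-4 - 2*sqrt(2)) + 8*sqrt(2))/(w^2 + w*(-5 + 3*sqrt(2)) - 15*sqrt(2))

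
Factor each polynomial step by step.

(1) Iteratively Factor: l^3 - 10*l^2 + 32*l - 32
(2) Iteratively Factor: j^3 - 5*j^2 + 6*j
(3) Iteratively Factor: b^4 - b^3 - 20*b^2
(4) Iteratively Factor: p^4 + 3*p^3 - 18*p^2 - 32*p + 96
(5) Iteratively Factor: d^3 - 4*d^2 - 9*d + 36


(1) = (l - 4)*(l^2 - 6*l + 8) = (l - 4)*(l - 2)*(l - 4)
(2) = (j - 3)*(j^2 - 2*j) = j*(j - 3)*(j - 2)
(3) = (b + 4)*(b^3 - 5*b^2) = (b - 5)*(b + 4)*(b^2) = b*(b - 5)*(b + 4)*(b)
(4) = (p - 2)*(p^3 + 5*p^2 - 8*p - 48) = (p - 3)*(p - 2)*(p^2 + 8*p + 16) = (p - 3)*(p - 2)*(p + 4)*(p + 4)
(5) = (d - 4)*(d^2 - 9) = (d - 4)*(d + 3)*(d - 3)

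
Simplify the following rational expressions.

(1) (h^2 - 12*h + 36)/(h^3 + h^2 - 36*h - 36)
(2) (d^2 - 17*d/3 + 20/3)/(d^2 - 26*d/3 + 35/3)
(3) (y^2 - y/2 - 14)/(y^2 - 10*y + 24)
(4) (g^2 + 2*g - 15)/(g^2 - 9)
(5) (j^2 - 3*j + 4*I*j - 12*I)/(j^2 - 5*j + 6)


(1) = (h - 6)/(h^2 + 7*h + 6)
(2) = (d - 4)/(d - 7)
(3) = (2*y + 7)/(2*y - 12)
(4) = (g + 5)/(g + 3)
(5) = (j + 4*I)/(j - 2)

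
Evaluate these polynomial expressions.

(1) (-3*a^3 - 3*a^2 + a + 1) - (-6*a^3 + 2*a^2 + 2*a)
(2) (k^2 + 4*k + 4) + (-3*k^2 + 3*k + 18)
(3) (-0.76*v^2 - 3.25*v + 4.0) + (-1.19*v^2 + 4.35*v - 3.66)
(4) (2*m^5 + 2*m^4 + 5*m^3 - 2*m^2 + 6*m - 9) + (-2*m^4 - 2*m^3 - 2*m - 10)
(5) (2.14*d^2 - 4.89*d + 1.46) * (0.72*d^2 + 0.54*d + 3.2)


(1) = 3*a^3 - 5*a^2 - a + 1
(2) = -2*k^2 + 7*k + 22
(3) = -1.95*v^2 + 1.1*v + 0.34
(4) = 2*m^5 + 3*m^3 - 2*m^2 + 4*m - 19
(5) = 1.5408*d^4 - 2.3652*d^3 + 5.2586*d^2 - 14.8596*d + 4.672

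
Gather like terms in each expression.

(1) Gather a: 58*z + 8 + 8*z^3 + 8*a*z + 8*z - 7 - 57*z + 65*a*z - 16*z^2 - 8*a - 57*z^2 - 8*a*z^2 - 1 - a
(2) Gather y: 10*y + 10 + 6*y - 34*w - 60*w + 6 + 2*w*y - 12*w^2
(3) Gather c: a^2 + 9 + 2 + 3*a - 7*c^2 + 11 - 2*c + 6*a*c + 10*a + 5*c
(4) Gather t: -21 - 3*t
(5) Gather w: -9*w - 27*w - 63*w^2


(1) = a*(-8*z^2 + 73*z - 9) + 8*z^3 - 73*z^2 + 9*z
(2) = -12*w^2 - 94*w + y*(2*w + 16) + 16
(3) = a^2 + 13*a - 7*c^2 + c*(6*a + 3) + 22
(4) = -3*t - 21
(5) = -63*w^2 - 36*w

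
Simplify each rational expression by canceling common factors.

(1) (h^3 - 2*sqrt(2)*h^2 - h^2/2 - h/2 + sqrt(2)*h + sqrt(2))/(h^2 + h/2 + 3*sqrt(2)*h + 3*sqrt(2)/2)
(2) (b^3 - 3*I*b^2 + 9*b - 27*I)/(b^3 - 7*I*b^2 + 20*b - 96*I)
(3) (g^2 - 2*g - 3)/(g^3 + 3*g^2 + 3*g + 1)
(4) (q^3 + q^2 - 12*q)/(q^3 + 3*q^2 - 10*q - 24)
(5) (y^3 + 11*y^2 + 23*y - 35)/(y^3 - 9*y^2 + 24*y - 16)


(1) = (4*h^2 + h*(-8*sqrt(2) - 4) + 8*sqrt(2))/(4*h + 12*sqrt(2))
(2) = (b^2 + 9)/(b^2 - 4*I*b + 32)
(3) = (g - 3)/(g^2 + 2*g + 1)
(4) = q/(q + 2)
(5) = (y^2 + 12*y + 35)/(y^2 - 8*y + 16)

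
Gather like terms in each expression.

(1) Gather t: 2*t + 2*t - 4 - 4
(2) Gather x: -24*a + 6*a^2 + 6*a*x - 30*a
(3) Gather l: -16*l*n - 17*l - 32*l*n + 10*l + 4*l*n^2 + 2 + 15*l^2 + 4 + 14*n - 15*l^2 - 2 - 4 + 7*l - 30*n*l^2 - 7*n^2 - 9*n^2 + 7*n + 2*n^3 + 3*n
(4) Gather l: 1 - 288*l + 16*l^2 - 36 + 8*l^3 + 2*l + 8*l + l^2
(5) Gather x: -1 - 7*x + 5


(1) = 4*t - 8
(2) = 6*a^2 + 6*a*x - 54*a
(3) = -30*l^2*n + l*(4*n^2 - 48*n) + 2*n^3 - 16*n^2 + 24*n
(4) = 8*l^3 + 17*l^2 - 278*l - 35
(5) = 4 - 7*x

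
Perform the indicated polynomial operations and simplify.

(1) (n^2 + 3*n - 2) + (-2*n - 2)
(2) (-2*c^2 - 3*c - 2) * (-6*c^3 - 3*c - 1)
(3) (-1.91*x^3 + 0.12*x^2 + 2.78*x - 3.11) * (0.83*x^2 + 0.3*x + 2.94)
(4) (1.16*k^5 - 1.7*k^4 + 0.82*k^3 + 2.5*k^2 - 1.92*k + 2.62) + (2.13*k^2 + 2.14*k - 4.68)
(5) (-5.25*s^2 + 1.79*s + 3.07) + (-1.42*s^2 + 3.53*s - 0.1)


(1) = n^2 + n - 4
(2) = 12*c^5 + 18*c^4 + 18*c^3 + 11*c^2 + 9*c + 2
(3) = -1.5853*x^5 - 0.4734*x^4 - 3.272*x^3 - 1.3945*x^2 + 7.2402*x - 9.1434
(4) = 1.16*k^5 - 1.7*k^4 + 0.82*k^3 + 4.63*k^2 + 0.22*k - 2.06
(5) = -6.67*s^2 + 5.32*s + 2.97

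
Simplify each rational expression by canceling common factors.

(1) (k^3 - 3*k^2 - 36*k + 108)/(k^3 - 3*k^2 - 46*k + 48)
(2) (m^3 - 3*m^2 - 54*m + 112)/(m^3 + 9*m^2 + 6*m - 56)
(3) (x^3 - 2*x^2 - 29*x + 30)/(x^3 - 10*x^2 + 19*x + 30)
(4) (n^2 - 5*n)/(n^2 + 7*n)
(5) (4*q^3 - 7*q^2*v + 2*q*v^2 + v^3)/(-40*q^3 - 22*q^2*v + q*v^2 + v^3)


(1) = (k^2 - 9*k + 18)/(k^2 - 9*k + 8)
(2) = (m - 8)/(m + 4)
(3) = (x^2 + 4*x - 5)/(x^2 - 4*x - 5)
(4) = (n - 5)/(n + 7)
(5) = (-q^2 + 2*q*v - v^2)/(10*q^2 + 3*q*v - v^2)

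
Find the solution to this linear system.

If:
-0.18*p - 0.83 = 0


Then:
p = -4.61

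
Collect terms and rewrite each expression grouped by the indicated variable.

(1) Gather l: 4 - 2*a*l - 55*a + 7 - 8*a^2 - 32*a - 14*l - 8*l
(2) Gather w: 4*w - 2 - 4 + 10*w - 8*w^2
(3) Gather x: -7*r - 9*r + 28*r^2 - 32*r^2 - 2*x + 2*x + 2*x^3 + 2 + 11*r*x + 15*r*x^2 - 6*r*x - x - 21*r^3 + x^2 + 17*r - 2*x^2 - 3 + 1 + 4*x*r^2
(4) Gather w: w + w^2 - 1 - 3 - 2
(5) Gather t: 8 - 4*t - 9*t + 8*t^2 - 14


(1) = -8*a^2 - 87*a + l*(-2*a - 22) + 11
(2) = -8*w^2 + 14*w - 6
(3) = -21*r^3 - 4*r^2 + r + 2*x^3 + x^2*(15*r - 1) + x*(4*r^2 + 5*r - 1)
(4) = w^2 + w - 6
(5) = 8*t^2 - 13*t - 6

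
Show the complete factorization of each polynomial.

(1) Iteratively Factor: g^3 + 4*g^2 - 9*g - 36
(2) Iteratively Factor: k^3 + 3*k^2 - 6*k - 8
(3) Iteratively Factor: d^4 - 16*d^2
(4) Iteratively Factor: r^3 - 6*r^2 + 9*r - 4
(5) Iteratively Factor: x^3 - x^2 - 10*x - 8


(1) = (g + 3)*(g^2 + g - 12) = (g + 3)*(g + 4)*(g - 3)
(2) = (k + 4)*(k^2 - k - 2) = (k + 1)*(k + 4)*(k - 2)
(3) = (d - 4)*(d^3 + 4*d^2) = d*(d - 4)*(d^2 + 4*d) = d^2*(d - 4)*(d + 4)
(4) = (r - 1)*(r^2 - 5*r + 4) = (r - 4)*(r - 1)*(r - 1)
(5) = (x + 2)*(x^2 - 3*x - 4) = (x - 4)*(x + 2)*(x + 1)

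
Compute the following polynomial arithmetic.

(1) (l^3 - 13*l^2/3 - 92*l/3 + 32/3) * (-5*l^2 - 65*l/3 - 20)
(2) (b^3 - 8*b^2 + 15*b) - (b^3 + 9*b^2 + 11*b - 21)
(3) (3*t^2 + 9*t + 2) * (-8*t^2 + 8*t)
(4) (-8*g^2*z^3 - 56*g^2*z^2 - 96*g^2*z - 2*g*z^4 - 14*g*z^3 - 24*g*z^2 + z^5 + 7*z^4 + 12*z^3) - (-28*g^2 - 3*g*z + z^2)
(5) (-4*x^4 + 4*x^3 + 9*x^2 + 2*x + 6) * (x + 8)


(1) = -5*l^5 + 2045*l^3/9 + 6280*l^2/9 + 3440*l/9 - 640/3
(2) = -17*b^2 + 4*b + 21
(3) = -24*t^4 - 48*t^3 + 56*t^2 + 16*t
(4) = -8*g^2*z^3 - 56*g^2*z^2 - 96*g^2*z + 28*g^2 - 2*g*z^4 - 14*g*z^3 - 24*g*z^2 + 3*g*z + z^5 + 7*z^4 + 12*z^3 - z^2
(5) = -4*x^5 - 28*x^4 + 41*x^3 + 74*x^2 + 22*x + 48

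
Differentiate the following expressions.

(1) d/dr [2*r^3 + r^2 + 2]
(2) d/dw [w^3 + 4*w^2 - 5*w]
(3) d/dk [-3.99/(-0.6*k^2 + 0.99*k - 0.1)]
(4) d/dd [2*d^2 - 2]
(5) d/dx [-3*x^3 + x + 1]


(1) = 2*r*(3*r + 1)
(2) = 3*w^2 + 8*w - 5
(3) = (3.9501 - 4.788*k)/(0.6*k^2 - 0.99*k + 0.1)^2
(4) = 4*d
(5) = 1 - 9*x^2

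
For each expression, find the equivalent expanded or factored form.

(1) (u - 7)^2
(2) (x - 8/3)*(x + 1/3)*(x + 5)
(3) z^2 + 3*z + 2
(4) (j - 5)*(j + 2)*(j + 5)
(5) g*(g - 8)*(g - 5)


(1) = u^2 - 14*u + 49
(2) = x^3 + 8*x^2/3 - 113*x/9 - 40/9
(3) = (z + 1)*(z + 2)
(4) = j^3 + 2*j^2 - 25*j - 50
(5) = g^3 - 13*g^2 + 40*g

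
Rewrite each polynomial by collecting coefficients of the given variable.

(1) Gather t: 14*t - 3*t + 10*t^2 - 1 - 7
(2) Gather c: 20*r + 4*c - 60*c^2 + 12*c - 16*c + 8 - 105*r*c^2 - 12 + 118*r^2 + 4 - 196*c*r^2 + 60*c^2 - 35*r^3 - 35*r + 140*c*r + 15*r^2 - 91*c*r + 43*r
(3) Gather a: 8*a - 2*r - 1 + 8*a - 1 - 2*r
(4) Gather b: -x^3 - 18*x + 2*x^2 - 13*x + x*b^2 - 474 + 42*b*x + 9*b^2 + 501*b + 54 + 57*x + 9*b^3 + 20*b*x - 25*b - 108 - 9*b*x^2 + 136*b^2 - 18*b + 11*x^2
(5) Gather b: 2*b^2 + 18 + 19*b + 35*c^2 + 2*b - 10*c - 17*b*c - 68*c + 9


(1) = 10*t^2 + 11*t - 8
(2) = -105*c^2*r + c*(-196*r^2 + 49*r) - 35*r^3 + 133*r^2 + 28*r
(3) = 16*a - 4*r - 2
(4) = 9*b^3 + b^2*(x + 145) + b*(-9*x^2 + 62*x + 458) - x^3 + 13*x^2 + 26*x - 528
(5) = 2*b^2 + b*(21 - 17*c) + 35*c^2 - 78*c + 27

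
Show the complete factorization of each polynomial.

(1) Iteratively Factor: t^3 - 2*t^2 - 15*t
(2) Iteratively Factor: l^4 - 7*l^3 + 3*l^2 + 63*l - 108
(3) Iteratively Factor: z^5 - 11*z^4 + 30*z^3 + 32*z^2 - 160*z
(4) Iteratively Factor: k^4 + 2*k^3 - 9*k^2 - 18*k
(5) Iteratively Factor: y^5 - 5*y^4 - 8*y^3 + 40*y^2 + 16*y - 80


(1) = (t)*(t^2 - 2*t - 15) = t*(t + 3)*(t - 5)
(2) = (l + 3)*(l^3 - 10*l^2 + 33*l - 36) = (l - 3)*(l + 3)*(l^2 - 7*l + 12) = (l - 4)*(l - 3)*(l + 3)*(l - 3)
(3) = (z - 4)*(z^4 - 7*z^3 + 2*z^2 + 40*z) = (z - 4)^2*(z^3 - 3*z^2 - 10*z) = z*(z - 4)^2*(z^2 - 3*z - 10) = z*(z - 5)*(z - 4)^2*(z + 2)
(4) = (k + 2)*(k^3 - 9*k) = k*(k + 2)*(k^2 - 9) = k*(k - 3)*(k + 2)*(k + 3)
(5) = (y - 2)*(y^4 - 3*y^3 - 14*y^2 + 12*y + 40) = (y - 2)^2*(y^3 - y^2 - 16*y - 20) = (y - 5)*(y - 2)^2*(y^2 + 4*y + 4) = (y - 5)*(y - 2)^2*(y + 2)*(y + 2)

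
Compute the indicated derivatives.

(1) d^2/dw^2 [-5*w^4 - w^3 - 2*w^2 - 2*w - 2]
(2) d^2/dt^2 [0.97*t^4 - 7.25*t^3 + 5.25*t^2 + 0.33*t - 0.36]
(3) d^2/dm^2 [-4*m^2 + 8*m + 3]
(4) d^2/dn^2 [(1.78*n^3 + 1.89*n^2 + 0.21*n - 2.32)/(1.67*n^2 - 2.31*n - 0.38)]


(1) = -60*w^2 - 6*w - 4
(2) = 11.64*t^2 - 43.5*t + 10.5
(3) = -8
(4) = (37.009136*n^3 - 22.25022*n^2 + 56.040972*n - 27.526892)/(4.657463*n^6 - 19.327077*n^5 + 23.554515*n^4 - 3.530835*n^3 - 5.35971*n^2 - 1.000692*n - 0.054872)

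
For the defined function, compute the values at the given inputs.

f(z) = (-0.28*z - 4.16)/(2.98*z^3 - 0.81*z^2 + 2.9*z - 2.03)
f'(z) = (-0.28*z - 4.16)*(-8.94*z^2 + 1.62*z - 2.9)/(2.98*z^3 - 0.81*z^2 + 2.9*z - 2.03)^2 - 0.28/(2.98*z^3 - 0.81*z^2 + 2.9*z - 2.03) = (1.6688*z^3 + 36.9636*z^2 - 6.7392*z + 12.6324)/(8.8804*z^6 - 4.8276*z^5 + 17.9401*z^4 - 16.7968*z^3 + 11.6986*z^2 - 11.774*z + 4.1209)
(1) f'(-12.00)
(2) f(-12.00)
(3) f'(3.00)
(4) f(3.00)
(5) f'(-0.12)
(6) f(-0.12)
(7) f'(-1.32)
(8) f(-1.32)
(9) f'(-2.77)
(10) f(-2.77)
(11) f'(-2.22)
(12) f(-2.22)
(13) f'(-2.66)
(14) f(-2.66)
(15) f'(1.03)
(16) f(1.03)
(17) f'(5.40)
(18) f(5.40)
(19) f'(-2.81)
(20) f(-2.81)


(1) = 0.00
(2) = 0.00
(3) = 0.06
(4) = -0.06
(5) = 2.44
(6) = 1.72
(7) = 0.41
(8) = 0.27
(9) = 0.04
(10) = 0.04
(11) = 0.09
(12) = 0.08
(13) = 0.05
(14) = 0.05
(15) = 4.15
(16) = -1.33
(17) = 0.01
(18) = -0.01
(19) = 0.04
(20) = 0.04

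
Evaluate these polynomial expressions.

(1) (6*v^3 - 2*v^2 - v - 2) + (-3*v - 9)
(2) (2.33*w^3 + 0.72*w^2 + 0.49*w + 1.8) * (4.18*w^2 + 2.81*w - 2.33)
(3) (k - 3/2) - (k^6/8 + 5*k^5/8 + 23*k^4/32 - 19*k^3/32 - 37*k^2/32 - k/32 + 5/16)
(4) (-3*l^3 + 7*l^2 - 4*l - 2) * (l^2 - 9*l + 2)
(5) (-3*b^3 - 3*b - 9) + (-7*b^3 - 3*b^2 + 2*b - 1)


(1) = 6*v^3 - 2*v^2 - 4*v - 11
(2) = 9.7394*w^5 + 9.5569*w^4 - 1.3575*w^3 + 7.2233*w^2 + 3.9163*w - 4.194
(3) = -k^6/8 - 5*k^5/8 - 23*k^4/32 + 19*k^3/32 + 37*k^2/32 + 33*k/32 - 29/16
(4) = -3*l^5 + 34*l^4 - 73*l^3 + 48*l^2 + 10*l - 4
(5) = -10*b^3 - 3*b^2 - b - 10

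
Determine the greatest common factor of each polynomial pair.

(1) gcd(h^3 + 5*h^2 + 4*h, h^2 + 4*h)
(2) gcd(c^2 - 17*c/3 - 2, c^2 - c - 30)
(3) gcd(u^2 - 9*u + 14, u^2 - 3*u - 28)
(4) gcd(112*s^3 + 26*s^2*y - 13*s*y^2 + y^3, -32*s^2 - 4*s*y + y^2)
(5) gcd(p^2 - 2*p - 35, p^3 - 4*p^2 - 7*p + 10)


(1) = gcd(h*(h + 1)*(h + 4), h*(h + 4)) = h^2 + 4*h
(2) = c - 6
(3) = gcd((u - 7)*(u - 2), (u - 7)*(u + 4)) = u - 7
(4) = gcd((-8*s + y)*(-7*s + y)*(2*s + y), (-8*s + y)*(4*s + y)) = -8*s + y
(5) = gcd((p - 7)*(p + 5), (p - 5)*(p - 1)*(p + 2)) = 1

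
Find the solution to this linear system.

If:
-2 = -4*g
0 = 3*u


Then:
g = 1/2
u = 0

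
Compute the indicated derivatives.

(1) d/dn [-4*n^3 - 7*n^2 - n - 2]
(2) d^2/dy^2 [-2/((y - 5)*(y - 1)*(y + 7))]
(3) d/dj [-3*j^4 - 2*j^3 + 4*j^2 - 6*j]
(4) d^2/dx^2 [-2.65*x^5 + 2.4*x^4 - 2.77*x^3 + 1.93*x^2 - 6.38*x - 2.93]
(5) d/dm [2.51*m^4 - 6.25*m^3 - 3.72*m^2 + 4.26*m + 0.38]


(1) = -12*n^2 - 14*n - 1
(2) = 8*(-3*y^4 - 4*y^3 + 54*y^2 + 108*y - 667)/(y^9 + 3*y^8 - 108*y^7 - 116*y^6 + 4206*y^5 - 3558*y^4 - 54748*y^3 + 147420*y^2 - 135975*y + 42875)
(3) = -12*j^3 - 6*j^2 + 8*j - 6
(4) = -53.0*x^3 + 28.8*x^2 - 16.62*x + 3.86
(5) = 10.04*m^3 - 18.75*m^2 - 7.44*m + 4.26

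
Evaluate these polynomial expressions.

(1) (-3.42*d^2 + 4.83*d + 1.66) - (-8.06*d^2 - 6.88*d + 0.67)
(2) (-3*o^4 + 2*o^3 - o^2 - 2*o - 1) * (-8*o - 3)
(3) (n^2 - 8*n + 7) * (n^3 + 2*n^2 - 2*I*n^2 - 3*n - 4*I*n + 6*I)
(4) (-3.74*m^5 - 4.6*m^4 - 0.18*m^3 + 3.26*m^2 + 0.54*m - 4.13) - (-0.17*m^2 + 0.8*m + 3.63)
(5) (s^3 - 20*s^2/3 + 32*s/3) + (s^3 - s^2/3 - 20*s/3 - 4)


(1) = 4.64*d^2 + 11.71*d + 0.99
(2) = 24*o^5 - 7*o^4 + 2*o^3 + 19*o^2 + 14*o + 3
(3) = n^5 - 6*n^4 - 2*I*n^4 - 12*n^3 + 12*I*n^3 + 38*n^2 + 24*I*n^2 - 21*n - 76*I*n + 42*I
(4) = -3.74*m^5 - 4.6*m^4 - 0.18*m^3 + 3.43*m^2 - 0.26*m - 7.76
(5) = 2*s^3 - 7*s^2 + 4*s - 4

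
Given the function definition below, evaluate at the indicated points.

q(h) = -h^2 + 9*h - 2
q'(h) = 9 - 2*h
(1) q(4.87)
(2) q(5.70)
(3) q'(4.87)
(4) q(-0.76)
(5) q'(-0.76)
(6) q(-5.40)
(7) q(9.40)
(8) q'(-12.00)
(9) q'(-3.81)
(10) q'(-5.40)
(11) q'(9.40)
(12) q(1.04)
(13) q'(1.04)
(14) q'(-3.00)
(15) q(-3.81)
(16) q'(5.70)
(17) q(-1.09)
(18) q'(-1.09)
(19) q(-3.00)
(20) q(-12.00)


(1) = 18.11
(2) = 16.81
(3) = -0.74
(4) = -9.42
(5) = 10.52
(6) = -79.76
(7) = -5.76
(8) = 33.00
(9) = 16.62
(10) = 19.80
(11) = -9.80
(12) = 6.28
(13) = 6.92
(14) = 15.00
(15) = -50.81
(16) = -2.40
(17) = -13.00
(18) = 11.18
(19) = -38.00
(20) = -254.00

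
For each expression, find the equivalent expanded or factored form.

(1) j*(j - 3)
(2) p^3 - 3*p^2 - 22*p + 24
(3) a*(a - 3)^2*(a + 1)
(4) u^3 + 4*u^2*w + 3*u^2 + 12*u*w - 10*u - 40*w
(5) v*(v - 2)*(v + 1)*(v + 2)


(1) = j^2 - 3*j
(2) = (p - 6)*(p - 1)*(p + 4)
(3) = a^4 - 5*a^3 + 3*a^2 + 9*a
(4) = (u - 2)*(u + 5)*(u + 4*w)
(5) = v^4 + v^3 - 4*v^2 - 4*v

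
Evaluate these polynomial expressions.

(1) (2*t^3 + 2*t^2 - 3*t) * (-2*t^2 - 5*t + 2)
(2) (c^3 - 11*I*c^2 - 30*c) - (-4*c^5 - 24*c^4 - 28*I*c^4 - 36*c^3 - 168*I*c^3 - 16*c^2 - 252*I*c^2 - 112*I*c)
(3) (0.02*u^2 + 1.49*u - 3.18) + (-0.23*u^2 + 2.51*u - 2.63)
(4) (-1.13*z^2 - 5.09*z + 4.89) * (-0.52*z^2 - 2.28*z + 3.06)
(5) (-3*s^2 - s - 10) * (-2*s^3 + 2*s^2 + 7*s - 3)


(1) = -4*t^5 - 14*t^4 + 19*t^2 - 6*t
(2) = 4*c^5 + 24*c^4 + 28*I*c^4 + 37*c^3 + 168*I*c^3 + 16*c^2 + 241*I*c^2 - 30*c + 112*I*c
(3) = -0.21*u^2 + 4.0*u - 5.81
(4) = 0.5876*z^4 + 5.2232*z^3 + 5.6046*z^2 - 26.7246*z + 14.9634
(5) = 6*s^5 - 4*s^4 - 3*s^3 - 18*s^2 - 67*s + 30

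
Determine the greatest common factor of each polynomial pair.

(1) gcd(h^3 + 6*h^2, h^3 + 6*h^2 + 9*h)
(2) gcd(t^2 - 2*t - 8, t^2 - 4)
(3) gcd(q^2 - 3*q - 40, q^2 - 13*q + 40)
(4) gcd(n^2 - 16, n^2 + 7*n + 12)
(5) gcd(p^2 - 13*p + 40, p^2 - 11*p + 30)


(1) = gcd(h^2*(h + 6), h*(h + 3)^2) = h
(2) = t + 2
(3) = q - 8
(4) = n + 4
(5) = p - 5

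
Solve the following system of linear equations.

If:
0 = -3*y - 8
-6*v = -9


Then:
v = 3/2
y = -8/3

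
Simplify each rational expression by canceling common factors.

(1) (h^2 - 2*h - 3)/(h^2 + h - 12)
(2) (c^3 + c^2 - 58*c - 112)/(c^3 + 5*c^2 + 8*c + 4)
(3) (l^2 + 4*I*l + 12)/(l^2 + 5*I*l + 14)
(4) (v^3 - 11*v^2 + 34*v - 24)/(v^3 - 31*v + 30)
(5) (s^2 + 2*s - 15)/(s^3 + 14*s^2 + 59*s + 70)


(1) = (h + 1)/(h + 4)
(2) = (c^2 - c - 56)/(c^2 + 3*c + 2)
(3) = (l + 6*I)/(l + 7*I)
(4) = (v^2 - 10*v + 24)/(v^2 + v - 30)
(5) = (s - 3)/(s^2 + 9*s + 14)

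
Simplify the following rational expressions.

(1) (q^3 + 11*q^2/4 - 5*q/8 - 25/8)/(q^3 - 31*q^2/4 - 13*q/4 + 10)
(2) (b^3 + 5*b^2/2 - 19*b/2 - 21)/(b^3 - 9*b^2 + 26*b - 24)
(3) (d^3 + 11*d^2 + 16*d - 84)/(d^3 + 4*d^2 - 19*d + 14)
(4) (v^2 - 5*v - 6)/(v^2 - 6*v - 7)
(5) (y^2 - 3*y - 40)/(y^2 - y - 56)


(1) = (2*q + 5)/(2*q - 16)
(2) = (2*b^2 + 11*b + 14)/(2*b^2 - 12*b + 16)
(3) = (d + 6)/(d - 1)
(4) = (v - 6)/(v - 7)
(5) = (y + 5)/(y + 7)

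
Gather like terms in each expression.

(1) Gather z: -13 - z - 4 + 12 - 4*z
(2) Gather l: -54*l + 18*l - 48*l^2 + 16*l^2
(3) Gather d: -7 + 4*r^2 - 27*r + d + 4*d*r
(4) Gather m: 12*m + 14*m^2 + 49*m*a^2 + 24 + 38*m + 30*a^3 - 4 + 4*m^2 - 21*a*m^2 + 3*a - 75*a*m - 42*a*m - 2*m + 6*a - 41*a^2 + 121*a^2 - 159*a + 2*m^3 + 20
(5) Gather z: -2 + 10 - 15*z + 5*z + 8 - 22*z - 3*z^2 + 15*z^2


(1) = -5*z - 5
(2) = -32*l^2 - 36*l
(3) = d*(4*r + 1) + 4*r^2 - 27*r - 7
(4) = 30*a^3 + 80*a^2 - 150*a + 2*m^3 + m^2*(18 - 21*a) + m*(49*a^2 - 117*a + 48) + 40
(5) = 12*z^2 - 32*z + 16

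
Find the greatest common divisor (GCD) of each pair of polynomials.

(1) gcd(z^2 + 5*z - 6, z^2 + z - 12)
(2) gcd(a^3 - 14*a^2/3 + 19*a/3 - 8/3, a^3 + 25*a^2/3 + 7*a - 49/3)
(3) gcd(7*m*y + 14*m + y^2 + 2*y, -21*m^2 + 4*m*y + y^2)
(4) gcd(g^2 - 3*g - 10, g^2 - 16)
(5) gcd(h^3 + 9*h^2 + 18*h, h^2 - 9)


(1) = gcd((z - 1)*(z + 6), (z - 3)*(z + 4)) = 1
(2) = a - 1
(3) = gcd((7*m + y)*(y + 2), (-3*m + y)*(7*m + y)) = 7*m + y
(4) = gcd((g - 5)*(g + 2), (g - 4)*(g + 4)) = 1
(5) = gcd(h*(h + 3)*(h + 6), (h - 3)*(h + 3)) = h + 3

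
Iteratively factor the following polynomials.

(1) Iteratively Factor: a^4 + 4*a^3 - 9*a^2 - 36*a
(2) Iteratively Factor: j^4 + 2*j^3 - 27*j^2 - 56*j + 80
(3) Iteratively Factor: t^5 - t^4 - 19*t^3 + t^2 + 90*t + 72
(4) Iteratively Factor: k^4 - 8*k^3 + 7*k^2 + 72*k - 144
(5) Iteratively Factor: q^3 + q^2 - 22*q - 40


(1) = (a - 3)*(a^3 + 7*a^2 + 12*a) = (a - 3)*(a + 3)*(a^2 + 4*a) = (a - 3)*(a + 3)*(a + 4)*(a)
(2) = (j + 4)*(j^3 - 2*j^2 - 19*j + 20) = (j + 4)^2*(j^2 - 6*j + 5) = (j - 1)*(j + 4)^2*(j - 5)
(3) = (t - 4)*(t^4 + 3*t^3 - 7*t^2 - 27*t - 18) = (t - 4)*(t - 3)*(t^3 + 6*t^2 + 11*t + 6) = (t - 4)*(t - 3)*(t + 3)*(t^2 + 3*t + 2) = (t - 4)*(t - 3)*(t + 1)*(t + 3)*(t + 2)
(4) = (k - 3)*(k^3 - 5*k^2 - 8*k + 48) = (k - 4)*(k - 3)*(k^2 - k - 12) = (k - 4)^2*(k - 3)*(k + 3)
(5) = (q - 5)*(q^2 + 6*q + 8) = (q - 5)*(q + 4)*(q + 2)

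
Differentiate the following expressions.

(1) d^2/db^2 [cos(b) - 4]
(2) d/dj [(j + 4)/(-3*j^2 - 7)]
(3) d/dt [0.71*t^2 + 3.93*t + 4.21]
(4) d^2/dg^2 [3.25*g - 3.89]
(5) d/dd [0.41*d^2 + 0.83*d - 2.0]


(1) = -cos(b)
(2) = (-3*j^2 + 6*j*(j + 4) - 7)/(3*j^2 + 7)^2
(3) = 1.42*t + 3.93
(4) = 0
(5) = 0.82*d + 0.83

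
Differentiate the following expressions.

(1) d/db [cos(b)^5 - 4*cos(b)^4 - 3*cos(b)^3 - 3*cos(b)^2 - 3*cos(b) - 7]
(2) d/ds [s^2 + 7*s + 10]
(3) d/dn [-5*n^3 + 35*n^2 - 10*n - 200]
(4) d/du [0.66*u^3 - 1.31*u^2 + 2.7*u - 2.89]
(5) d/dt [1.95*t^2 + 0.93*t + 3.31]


(1) = (-5*cos(b)^4 + 16*cos(b)^3 + 9*cos(b)^2 + 6*cos(b) + 3)*sin(b)
(2) = 2*s + 7
(3) = -15*n^2 + 70*n - 10
(4) = 1.98*u^2 - 2.62*u + 2.7
(5) = 3.9*t + 0.93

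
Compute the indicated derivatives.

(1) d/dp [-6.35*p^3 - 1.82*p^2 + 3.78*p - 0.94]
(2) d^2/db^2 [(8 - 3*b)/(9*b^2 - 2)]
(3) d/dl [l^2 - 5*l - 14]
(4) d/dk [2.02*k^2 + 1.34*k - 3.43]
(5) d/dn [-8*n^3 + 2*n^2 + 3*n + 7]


(1) = -19.05*p^2 - 3.64*p + 3.78
(2) = 18*(36*b^2*(8 - 3*b) + (9*b - 8)*(9*b^2 - 2))/(9*b^2 - 2)^3
(3) = 2*l - 5
(4) = 4.04*k + 1.34
(5) = -24*n^2 + 4*n + 3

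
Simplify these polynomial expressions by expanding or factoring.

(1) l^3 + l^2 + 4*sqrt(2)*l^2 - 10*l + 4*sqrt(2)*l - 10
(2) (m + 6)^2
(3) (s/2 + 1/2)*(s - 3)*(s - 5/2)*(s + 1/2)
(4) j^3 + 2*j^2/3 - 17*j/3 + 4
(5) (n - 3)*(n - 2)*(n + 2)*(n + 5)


(1) = (l + 1)*(l - sqrt(2))*(l + 5*sqrt(2))
(2) = m^2 + 12*m + 36
(3) = s^4/2 - 2*s^3 - s^2/8 + 17*s/4 + 15/8
(4) = (j - 4/3)*(j - 1)*(j + 3)
(5) = n^4 + 2*n^3 - 19*n^2 - 8*n + 60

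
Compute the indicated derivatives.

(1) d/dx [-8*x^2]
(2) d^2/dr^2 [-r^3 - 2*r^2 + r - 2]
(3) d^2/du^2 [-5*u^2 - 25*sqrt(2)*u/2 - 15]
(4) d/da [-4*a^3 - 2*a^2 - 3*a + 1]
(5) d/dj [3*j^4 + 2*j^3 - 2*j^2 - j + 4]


(1) = -16*x
(2) = -6*r - 4
(3) = -10
(4) = -12*a^2 - 4*a - 3
(5) = 12*j^3 + 6*j^2 - 4*j - 1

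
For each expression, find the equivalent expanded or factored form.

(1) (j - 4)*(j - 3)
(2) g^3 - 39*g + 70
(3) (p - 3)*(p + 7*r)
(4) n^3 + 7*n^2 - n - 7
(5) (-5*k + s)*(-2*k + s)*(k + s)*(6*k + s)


(1) = j^2 - 7*j + 12
(2) = (g - 5)*(g - 2)*(g + 7)
(3) = p^2 + 7*p*r - 3*p - 21*r
(4) = (n - 1)*(n + 1)*(n + 7)
(5) = 60*k^4 + 28*k^3*s - 33*k^2*s^2 + s^4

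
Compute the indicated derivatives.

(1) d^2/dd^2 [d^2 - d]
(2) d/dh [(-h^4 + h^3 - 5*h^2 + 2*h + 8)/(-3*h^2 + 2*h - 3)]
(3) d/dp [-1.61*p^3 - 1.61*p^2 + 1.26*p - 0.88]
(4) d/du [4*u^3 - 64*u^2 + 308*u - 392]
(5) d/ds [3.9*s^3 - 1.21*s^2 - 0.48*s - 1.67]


(1) = 2
(2) = (6*h^5 - 9*h^4 + 16*h^3 - 13*h^2 + 78*h - 22)/(9*h^4 - 12*h^3 + 22*h^2 - 12*h + 9)
(3) = -4.83*p^2 - 3.22*p + 1.26
(4) = 12*u^2 - 128*u + 308
(5) = 11.7*s^2 - 2.42*s - 0.48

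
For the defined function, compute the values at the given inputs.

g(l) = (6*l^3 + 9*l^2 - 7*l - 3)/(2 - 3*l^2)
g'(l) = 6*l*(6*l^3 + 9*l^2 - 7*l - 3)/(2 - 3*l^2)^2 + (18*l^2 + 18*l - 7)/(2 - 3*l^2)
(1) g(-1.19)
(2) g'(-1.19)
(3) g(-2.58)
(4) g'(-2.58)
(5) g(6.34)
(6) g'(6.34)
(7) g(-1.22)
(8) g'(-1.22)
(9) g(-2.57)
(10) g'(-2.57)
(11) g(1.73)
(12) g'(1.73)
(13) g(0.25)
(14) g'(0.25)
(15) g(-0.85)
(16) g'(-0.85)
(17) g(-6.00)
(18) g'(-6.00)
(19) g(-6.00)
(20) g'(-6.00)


(1) = -3.54
(2) = -9.95
(3) = 1.56
(4) = -2.35
(5) = -15.54
(6) = -2.02
(7) = -3.26
(8) = -8.81
(9) = 1.54
(10) = -2.35
(11) = -6.15
(12) = -2.04
(13) = -2.26
(14) = -2.63
(15) = -34.43
(16) = -992.96
(17) = 8.80
(18) = -2.04
(19) = 8.80
(20) = -2.04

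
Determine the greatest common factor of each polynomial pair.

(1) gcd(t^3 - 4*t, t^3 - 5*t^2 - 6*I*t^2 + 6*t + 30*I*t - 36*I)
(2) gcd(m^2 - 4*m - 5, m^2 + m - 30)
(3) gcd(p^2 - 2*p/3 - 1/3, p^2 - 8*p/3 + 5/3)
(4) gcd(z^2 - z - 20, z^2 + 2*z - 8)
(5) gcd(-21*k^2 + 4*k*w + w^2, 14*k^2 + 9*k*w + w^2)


(1) = t - 2
(2) = m - 5
(3) = p - 1
(4) = gcd((z - 5)*(z + 4), (z - 2)*(z + 4)) = z + 4
(5) = gcd((-3*k + w)*(7*k + w), (2*k + w)*(7*k + w)) = 7*k + w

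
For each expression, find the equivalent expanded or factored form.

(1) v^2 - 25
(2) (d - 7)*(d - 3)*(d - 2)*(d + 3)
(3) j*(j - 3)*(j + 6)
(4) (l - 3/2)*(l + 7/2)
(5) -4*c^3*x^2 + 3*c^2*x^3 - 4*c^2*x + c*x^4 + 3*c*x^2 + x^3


(1) = (v - 5)*(v + 5)
(2) = d^4 - 9*d^3 + 5*d^2 + 81*d - 126
(3) = j^3 + 3*j^2 - 18*j
(4) = l^2 + 2*l - 21/4
(5) = x*(-c + x)*(4*c + x)*(c*x + 1)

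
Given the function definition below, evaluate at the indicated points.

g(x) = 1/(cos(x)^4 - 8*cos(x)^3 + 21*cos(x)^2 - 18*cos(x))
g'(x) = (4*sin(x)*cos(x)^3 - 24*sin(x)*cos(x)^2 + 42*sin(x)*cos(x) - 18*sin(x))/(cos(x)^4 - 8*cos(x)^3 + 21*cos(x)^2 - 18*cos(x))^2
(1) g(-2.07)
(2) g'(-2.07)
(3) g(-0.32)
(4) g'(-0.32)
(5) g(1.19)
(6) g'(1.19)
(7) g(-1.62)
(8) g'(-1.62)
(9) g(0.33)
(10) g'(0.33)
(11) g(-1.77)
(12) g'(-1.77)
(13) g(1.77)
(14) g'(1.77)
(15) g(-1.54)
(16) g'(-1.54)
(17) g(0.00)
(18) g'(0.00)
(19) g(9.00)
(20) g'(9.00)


(1) = 0.07
(2) = 0.19
(3) = -0.24
(4) = -0.07
(5) = -0.24
(6) = -0.29
(7) = 1.07
(8) = 22.89
(9) = -0.24
(10) = 0.07
(11) = 0.22
(12) = 1.35
(13) = 0.22
(14) = -1.35
(15) = -1.87
(16) = 58.52
(17) = -0.25
(18) = 0.00
(19) = 0.02
(20) = -0.02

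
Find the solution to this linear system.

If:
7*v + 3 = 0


Then:
v = -3/7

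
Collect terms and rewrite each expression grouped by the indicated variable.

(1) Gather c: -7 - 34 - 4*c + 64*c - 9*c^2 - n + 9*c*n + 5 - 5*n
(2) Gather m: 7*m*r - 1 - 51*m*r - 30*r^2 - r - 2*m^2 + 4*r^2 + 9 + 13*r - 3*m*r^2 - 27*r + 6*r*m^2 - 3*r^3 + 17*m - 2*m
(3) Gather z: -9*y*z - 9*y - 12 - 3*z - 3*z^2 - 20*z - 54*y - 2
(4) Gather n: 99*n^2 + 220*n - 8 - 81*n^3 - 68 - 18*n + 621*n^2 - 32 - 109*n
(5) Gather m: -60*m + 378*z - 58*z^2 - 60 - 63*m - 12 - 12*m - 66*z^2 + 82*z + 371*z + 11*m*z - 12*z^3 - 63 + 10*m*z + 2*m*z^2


(1) = -9*c^2 + c*(9*n + 60) - 6*n - 36
(2) = m^2*(6*r - 2) + m*(-3*r^2 - 44*r + 15) - 3*r^3 - 26*r^2 - 15*r + 8
(3) = -63*y - 3*z^2 + z*(-9*y - 23) - 14
(4) = -81*n^3 + 720*n^2 + 93*n - 108
(5) = m*(2*z^2 + 21*z - 135) - 12*z^3 - 124*z^2 + 831*z - 135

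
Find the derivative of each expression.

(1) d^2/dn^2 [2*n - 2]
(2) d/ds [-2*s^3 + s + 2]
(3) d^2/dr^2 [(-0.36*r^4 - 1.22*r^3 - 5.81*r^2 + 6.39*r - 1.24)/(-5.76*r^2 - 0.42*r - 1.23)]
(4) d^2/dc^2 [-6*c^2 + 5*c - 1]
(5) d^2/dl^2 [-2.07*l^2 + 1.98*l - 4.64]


(1) = 0
(2) = 1 - 6*s^2
(3) = (23.887872*r^6 + 5.225472*r^5 + 15.684192*r^4 - 466.001712*r^3 + 10.182456*r^2 + 300.704508*r + 7.049214)/(191.102976*r^6 + 41.803776*r^5 + 125.473536*r^4 + 17.927784*r^3 + 26.793828*r^2 + 1.906254*r + 1.860867)
(4) = -12
(5) = -4.14000000000000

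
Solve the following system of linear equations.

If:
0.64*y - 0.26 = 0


Then:
y = 0.41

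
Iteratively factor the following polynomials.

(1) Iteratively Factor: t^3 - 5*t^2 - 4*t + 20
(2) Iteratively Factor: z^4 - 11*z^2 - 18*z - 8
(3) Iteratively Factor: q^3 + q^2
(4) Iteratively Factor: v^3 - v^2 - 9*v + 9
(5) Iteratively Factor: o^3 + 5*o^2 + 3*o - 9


(1) = (t - 5)*(t^2 - 4) = (t - 5)*(t - 2)*(t + 2)
(2) = (z + 2)*(z^3 - 2*z^2 - 7*z - 4) = (z + 1)*(z + 2)*(z^2 - 3*z - 4) = (z + 1)^2*(z + 2)*(z - 4)
(3) = (q + 1)*(q^2) = q*(q + 1)*(q)
(4) = (v + 3)*(v^2 - 4*v + 3) = (v - 1)*(v + 3)*(v - 3)
(5) = (o - 1)*(o^2 + 6*o + 9) = (o - 1)*(o + 3)*(o + 3)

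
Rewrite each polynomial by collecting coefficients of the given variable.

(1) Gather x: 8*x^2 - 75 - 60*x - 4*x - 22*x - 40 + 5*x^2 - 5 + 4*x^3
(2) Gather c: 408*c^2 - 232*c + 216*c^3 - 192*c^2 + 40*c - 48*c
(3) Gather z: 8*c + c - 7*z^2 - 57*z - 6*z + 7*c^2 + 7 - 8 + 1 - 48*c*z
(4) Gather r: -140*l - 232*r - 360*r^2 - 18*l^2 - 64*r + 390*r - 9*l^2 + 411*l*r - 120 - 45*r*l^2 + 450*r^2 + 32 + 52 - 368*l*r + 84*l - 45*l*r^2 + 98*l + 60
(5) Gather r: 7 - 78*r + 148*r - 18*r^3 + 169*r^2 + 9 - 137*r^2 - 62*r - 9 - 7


(1) = 4*x^3 + 13*x^2 - 86*x - 120
(2) = 216*c^3 + 216*c^2 - 240*c
(3) = 7*c^2 + 9*c - 7*z^2 + z*(-48*c - 63)
(4) = -27*l^2 + 42*l + r^2*(90 - 45*l) + r*(-45*l^2 + 43*l + 94) + 24
(5) = -18*r^3 + 32*r^2 + 8*r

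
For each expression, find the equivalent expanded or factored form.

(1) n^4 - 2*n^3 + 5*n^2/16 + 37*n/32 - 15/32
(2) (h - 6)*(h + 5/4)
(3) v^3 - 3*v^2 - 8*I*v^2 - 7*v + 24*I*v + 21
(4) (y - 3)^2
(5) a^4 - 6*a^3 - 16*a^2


(1) = (n - 5/4)*(n - 1)*(n - 1/2)*(n + 3/4)
(2) = h^2 - 19*h/4 - 15/2
(3) = (v - 3)*(v - 7*I)*(v - I)
(4) = y^2 - 6*y + 9
(5) = a^2*(a - 8)*(a + 2)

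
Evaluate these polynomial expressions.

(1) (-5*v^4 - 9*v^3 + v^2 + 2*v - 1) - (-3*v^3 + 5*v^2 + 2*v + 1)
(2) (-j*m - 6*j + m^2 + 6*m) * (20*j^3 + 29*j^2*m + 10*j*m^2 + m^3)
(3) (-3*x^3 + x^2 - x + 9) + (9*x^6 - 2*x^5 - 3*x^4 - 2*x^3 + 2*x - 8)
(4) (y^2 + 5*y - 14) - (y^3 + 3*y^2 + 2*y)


(1) = -5*v^4 - 6*v^3 - 4*v^2 - 2
(2) = -20*j^4*m - 120*j^4 - 9*j^3*m^2 - 54*j^3*m + 19*j^2*m^3 + 114*j^2*m^2 + 9*j*m^4 + 54*j*m^3 + m^5 + 6*m^4
(3) = 9*x^6 - 2*x^5 - 3*x^4 - 5*x^3 + x^2 + x + 1
(4) = -y^3 - 2*y^2 + 3*y - 14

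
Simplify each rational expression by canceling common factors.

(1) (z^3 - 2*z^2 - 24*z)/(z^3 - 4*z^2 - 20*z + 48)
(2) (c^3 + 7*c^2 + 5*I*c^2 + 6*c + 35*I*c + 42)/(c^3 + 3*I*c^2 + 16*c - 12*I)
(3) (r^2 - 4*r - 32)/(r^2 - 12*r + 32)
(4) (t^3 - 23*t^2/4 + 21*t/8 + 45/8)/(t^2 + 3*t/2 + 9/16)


(1) = z/(z - 2)
(2) = (c + 7)/(c - 2*I)
(3) = (r + 4)/(r - 4)
(4) = (4*t^2 - 26*t + 30)/(4*t + 3)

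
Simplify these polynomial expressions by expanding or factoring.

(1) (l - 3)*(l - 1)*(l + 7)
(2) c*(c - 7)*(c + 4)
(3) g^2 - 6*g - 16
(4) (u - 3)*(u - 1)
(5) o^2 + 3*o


(1) = l^3 + 3*l^2 - 25*l + 21
(2) = c^3 - 3*c^2 - 28*c
(3) = (g - 8)*(g + 2)
(4) = u^2 - 4*u + 3
(5) = o*(o + 3)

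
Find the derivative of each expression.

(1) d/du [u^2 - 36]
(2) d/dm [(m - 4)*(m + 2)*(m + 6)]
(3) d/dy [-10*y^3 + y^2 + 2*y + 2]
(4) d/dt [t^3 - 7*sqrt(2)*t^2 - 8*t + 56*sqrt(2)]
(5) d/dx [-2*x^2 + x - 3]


(1) = 2*u
(2) = 3*m^2 + 8*m - 20
(3) = -30*y^2 + 2*y + 2
(4) = 3*t^2 - 14*sqrt(2)*t - 8
(5) = 1 - 4*x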